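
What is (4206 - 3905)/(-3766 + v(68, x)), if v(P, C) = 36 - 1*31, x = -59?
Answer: -301/3761 ≈ -0.080032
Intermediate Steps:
v(P, C) = 5 (v(P, C) = 36 - 31 = 5)
(4206 - 3905)/(-3766 + v(68, x)) = (4206 - 3905)/(-3766 + 5) = 301/(-3761) = 301*(-1/3761) = -301/3761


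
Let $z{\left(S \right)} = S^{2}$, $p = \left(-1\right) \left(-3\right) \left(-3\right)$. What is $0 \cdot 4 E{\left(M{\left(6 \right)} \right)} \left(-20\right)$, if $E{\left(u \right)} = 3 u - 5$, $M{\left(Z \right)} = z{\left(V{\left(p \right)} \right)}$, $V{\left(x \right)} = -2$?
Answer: $0$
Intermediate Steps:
$p = -9$ ($p = 3 \left(-3\right) = -9$)
$M{\left(Z \right)} = 4$ ($M{\left(Z \right)} = \left(-2\right)^{2} = 4$)
$E{\left(u \right)} = -5 + 3 u$
$0 \cdot 4 E{\left(M{\left(6 \right)} \right)} \left(-20\right) = 0 \cdot 4 \left(-5 + 3 \cdot 4\right) \left(-20\right) = 0 \left(-5 + 12\right) \left(-20\right) = 0 \cdot 7 \left(-20\right) = 0 \left(-20\right) = 0$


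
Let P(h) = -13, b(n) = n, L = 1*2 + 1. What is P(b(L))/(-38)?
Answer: 13/38 ≈ 0.34211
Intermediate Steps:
L = 3 (L = 2 + 1 = 3)
P(b(L))/(-38) = -13/(-38) = -1/38*(-13) = 13/38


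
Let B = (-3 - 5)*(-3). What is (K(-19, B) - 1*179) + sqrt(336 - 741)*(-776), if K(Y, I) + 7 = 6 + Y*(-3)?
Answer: -123 - 6984*I*sqrt(5) ≈ -123.0 - 15617.0*I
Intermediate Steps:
B = 24 (B = -8*(-3) = 24)
K(Y, I) = -1 - 3*Y (K(Y, I) = -7 + (6 + Y*(-3)) = -7 + (6 - 3*Y) = -1 - 3*Y)
(K(-19, B) - 1*179) + sqrt(336 - 741)*(-776) = ((-1 - 3*(-19)) - 1*179) + sqrt(336 - 741)*(-776) = ((-1 + 57) - 179) + sqrt(-405)*(-776) = (56 - 179) + (9*I*sqrt(5))*(-776) = -123 - 6984*I*sqrt(5)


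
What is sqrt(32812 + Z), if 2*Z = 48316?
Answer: 3*sqrt(6330) ≈ 238.68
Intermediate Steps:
Z = 24158 (Z = (1/2)*48316 = 24158)
sqrt(32812 + Z) = sqrt(32812 + 24158) = sqrt(56970) = 3*sqrt(6330)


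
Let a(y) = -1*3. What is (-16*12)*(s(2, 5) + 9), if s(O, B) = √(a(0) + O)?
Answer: -1728 - 192*I ≈ -1728.0 - 192.0*I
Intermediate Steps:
a(y) = -3
s(O, B) = √(-3 + O)
(-16*12)*(s(2, 5) + 9) = (-16*12)*(√(-3 + 2) + 9) = -192*(√(-1) + 9) = -192*(I + 9) = -192*(9 + I) = -1728 - 192*I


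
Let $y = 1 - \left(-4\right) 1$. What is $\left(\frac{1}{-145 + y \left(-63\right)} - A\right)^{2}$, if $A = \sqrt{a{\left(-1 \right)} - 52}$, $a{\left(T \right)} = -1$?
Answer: $- \frac{11214799}{211600} + \frac{i \sqrt{53}}{230} \approx -53.0 + 0.031653 i$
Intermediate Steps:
$A = i \sqrt{53}$ ($A = \sqrt{-1 - 52} = \sqrt{-53} = i \sqrt{53} \approx 7.2801 i$)
$y = 5$ ($y = 1 - -4 = 1 + 4 = 5$)
$\left(\frac{1}{-145 + y \left(-63\right)} - A\right)^{2} = \left(\frac{1}{-145 + 5 \left(-63\right)} - i \sqrt{53}\right)^{2} = \left(\frac{1}{-145 - 315} - i \sqrt{53}\right)^{2} = \left(\frac{1}{-460} - i \sqrt{53}\right)^{2} = \left(- \frac{1}{460} - i \sqrt{53}\right)^{2}$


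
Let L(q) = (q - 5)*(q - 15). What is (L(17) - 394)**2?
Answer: 136900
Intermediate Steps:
L(q) = (-15 + q)*(-5 + q) (L(q) = (-5 + q)*(-15 + q) = (-15 + q)*(-5 + q))
(L(17) - 394)**2 = ((75 + 17**2 - 20*17) - 394)**2 = ((75 + 289 - 340) - 394)**2 = (24 - 394)**2 = (-370)**2 = 136900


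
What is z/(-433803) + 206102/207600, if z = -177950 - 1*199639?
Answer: 27965857051/15009583800 ≈ 1.8632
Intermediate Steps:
z = -377589 (z = -177950 - 199639 = -377589)
z/(-433803) + 206102/207600 = -377589/(-433803) + 206102/207600 = -377589*(-1/433803) + 206102*(1/207600) = 125863/144601 + 103051/103800 = 27965857051/15009583800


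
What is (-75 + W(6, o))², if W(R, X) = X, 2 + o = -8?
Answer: 7225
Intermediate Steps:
o = -10 (o = -2 - 8 = -10)
(-75 + W(6, o))² = (-75 - 10)² = (-85)² = 7225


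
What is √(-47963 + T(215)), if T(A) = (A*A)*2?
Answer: 3*√4943 ≈ 210.92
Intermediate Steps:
T(A) = 2*A² (T(A) = A²*2 = 2*A²)
√(-47963 + T(215)) = √(-47963 + 2*215²) = √(-47963 + 2*46225) = √(-47963 + 92450) = √44487 = 3*√4943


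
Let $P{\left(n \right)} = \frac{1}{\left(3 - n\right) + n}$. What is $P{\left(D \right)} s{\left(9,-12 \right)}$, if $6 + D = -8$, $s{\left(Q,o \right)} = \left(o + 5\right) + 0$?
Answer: $- \frac{7}{3} \approx -2.3333$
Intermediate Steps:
$s{\left(Q,o \right)} = 5 + o$ ($s{\left(Q,o \right)} = \left(5 + o\right) + 0 = 5 + o$)
$D = -14$ ($D = -6 - 8 = -14$)
$P{\left(n \right)} = \frac{1}{3}$
$P{\left(D \right)} s{\left(9,-12 \right)} = \frac{5 - 12}{3} = \frac{1}{3} \left(-7\right) = - \frac{7}{3}$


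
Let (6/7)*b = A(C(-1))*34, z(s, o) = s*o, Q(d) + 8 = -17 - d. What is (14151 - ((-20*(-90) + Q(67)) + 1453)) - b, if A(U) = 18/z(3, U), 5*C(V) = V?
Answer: 12180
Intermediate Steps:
C(V) = V/5
Q(d) = -25 - d (Q(d) = -8 + (-17 - d) = -25 - d)
z(s, o) = o*s
A(U) = 6/U (A(U) = 18/((U*3)) = 18/((3*U)) = 18*(1/(3*U)) = 6/U)
b = -1190 (b = 7*((6/(((⅕)*(-1))))*34)/6 = 7*((6/(-⅕))*34)/6 = 7*((6*(-5))*34)/6 = 7*(-30*34)/6 = (7/6)*(-1020) = -1190)
(14151 - ((-20*(-90) + Q(67)) + 1453)) - b = (14151 - ((-20*(-90) + (-25 - 1*67)) + 1453)) - 1*(-1190) = (14151 - ((1800 + (-25 - 67)) + 1453)) + 1190 = (14151 - ((1800 - 92) + 1453)) + 1190 = (14151 - (1708 + 1453)) + 1190 = (14151 - 1*3161) + 1190 = (14151 - 3161) + 1190 = 10990 + 1190 = 12180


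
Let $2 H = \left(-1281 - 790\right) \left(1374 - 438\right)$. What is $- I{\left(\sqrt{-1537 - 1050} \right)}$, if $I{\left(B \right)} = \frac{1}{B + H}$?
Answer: $\frac{74556}{72261762967} + \frac{i \sqrt{2587}}{939402918571} \approx 1.0317 \cdot 10^{-6} + 5.4144 \cdot 10^{-11} i$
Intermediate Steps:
$H = -969228$ ($H = \frac{\left(-1281 - 790\right) \left(1374 - 438\right)}{2} = \frac{\left(-2071\right) 936}{2} = \frac{1}{2} \left(-1938456\right) = -969228$)
$I{\left(B \right)} = \frac{1}{-969228 + B}$ ($I{\left(B \right)} = \frac{1}{B - 969228} = \frac{1}{-969228 + B}$)
$- I{\left(\sqrt{-1537 - 1050} \right)} = - \frac{1}{-969228 + \sqrt{-1537 - 1050}} = - \frac{1}{-969228 + \sqrt{-2587}} = - \frac{1}{-969228 + i \sqrt{2587}}$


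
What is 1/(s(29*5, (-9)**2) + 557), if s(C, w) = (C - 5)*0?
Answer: 1/557 ≈ 0.0017953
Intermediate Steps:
s(C, w) = 0 (s(C, w) = (-5 + C)*0 = 0)
1/(s(29*5, (-9)**2) + 557) = 1/(0 + 557) = 1/557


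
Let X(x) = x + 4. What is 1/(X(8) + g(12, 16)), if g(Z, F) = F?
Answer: 1/28 ≈ 0.035714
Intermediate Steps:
X(x) = 4 + x
1/(X(8) + g(12, 16)) = 1/((4 + 8) + 16) = 1/(12 + 16) = 1/28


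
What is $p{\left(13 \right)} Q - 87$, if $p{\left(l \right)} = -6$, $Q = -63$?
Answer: $291$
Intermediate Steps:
$p{\left(13 \right)} Q - 87 = \left(-6\right) \left(-63\right) - 87 = 378 - 87 = 291$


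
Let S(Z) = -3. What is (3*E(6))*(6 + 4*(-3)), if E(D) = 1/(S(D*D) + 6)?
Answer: -6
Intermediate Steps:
E(D) = ⅓ (E(D) = 1/(-3 + 6) = 1/3 = ⅓)
(3*E(6))*(6 + 4*(-3)) = (3*(⅓))*(6 + 4*(-3)) = 1*(6 - 12) = 1*(-6) = -6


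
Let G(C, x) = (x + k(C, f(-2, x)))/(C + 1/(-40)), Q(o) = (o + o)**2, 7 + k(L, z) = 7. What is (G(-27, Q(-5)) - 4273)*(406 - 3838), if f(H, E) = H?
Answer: 15866523816/1081 ≈ 1.4678e+7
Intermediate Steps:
k(L, z) = 0 (k(L, z) = -7 + 7 = 0)
Q(o) = 4*o**2 (Q(o) = (2*o)**2 = 4*o**2)
G(C, x) = x/(-1/40 + C) (G(C, x) = (x + 0)/(C + 1/(-40)) = x/(C - 1/40) = x/(-1/40 + C))
(G(-27, Q(-5)) - 4273)*(406 - 3838) = (40*(4*(-5)**2)/(-1 + 40*(-27)) - 4273)*(406 - 3838) = (40*(4*25)/(-1 - 1080) - 4273)*(-3432) = (40*100/(-1081) - 4273)*(-3432) = (40*100*(-1/1081) - 4273)*(-3432) = (-4000/1081 - 4273)*(-3432) = -4623113/1081*(-3432) = 15866523816/1081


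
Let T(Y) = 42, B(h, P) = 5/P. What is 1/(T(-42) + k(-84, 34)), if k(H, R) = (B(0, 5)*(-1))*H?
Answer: 1/126 ≈ 0.0079365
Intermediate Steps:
k(H, R) = -H (k(H, R) = ((5/5)*(-1))*H = ((5*(1/5))*(-1))*H = (1*(-1))*H = -H)
1/(T(-42) + k(-84, 34)) = 1/(42 - 1*(-84)) = 1/(42 + 84) = 1/126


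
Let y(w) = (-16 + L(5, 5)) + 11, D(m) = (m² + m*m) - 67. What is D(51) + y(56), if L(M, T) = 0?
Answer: 5130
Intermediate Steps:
D(m) = -67 + 2*m² (D(m) = (m² + m²) - 67 = 2*m² - 67 = -67 + 2*m²)
y(w) = -5 (y(w) = (-16 + 0) + 11 = -16 + 11 = -5)
D(51) + y(56) = (-67 + 2*51²) - 5 = (-67 + 2*2601) - 5 = (-67 + 5202) - 5 = 5135 - 5 = 5130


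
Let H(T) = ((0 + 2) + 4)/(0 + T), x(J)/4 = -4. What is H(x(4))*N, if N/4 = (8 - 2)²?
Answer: -54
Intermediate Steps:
x(J) = -16 (x(J) = 4*(-4) = -16)
N = 144 (N = 4*(8 - 2)² = 4*6² = 4*36 = 144)
H(T) = 6/T (H(T) = (2 + 4)/T = 6/T)
H(x(4))*N = (6/(-16))*144 = (6*(-1/16))*144 = -3/8*144 = -54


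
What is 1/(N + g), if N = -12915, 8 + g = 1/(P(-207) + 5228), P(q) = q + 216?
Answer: -5237/67677750 ≈ -7.7381e-5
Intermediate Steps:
P(q) = 216 + q
g = -41895/5237 (g = -8 + 1/((216 - 207) + 5228) = -8 + 1/(9 + 5228) = -8 + 1/5237 = -41895/5237 ≈ -7.9998)
1/(N + g) = 1/(-12915 - 41895/5237) = 1/(-67677750/5237) = -5237/67677750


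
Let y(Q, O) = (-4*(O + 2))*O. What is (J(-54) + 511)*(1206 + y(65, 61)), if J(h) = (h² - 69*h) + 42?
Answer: -101924370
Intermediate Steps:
J(h) = 42 + h² - 69*h
y(Q, O) = O*(-8 - 4*O) (y(Q, O) = (-4*(2 + O))*O = (-8 - 4*O)*O = O*(-8 - 4*O))
(J(-54) + 511)*(1206 + y(65, 61)) = ((42 + (-54)² - 69*(-54)) + 511)*(1206 - 4*61*(2 + 61)) = ((42 + 2916 + 3726) + 511)*(1206 - 4*61*63) = (6684 + 511)*(1206 - 15372) = 7195*(-14166) = -101924370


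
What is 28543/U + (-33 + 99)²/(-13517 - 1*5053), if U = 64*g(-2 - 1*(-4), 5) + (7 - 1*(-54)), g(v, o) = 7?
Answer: 87971051/1575355 ≈ 55.842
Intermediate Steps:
U = 509 (U = 64*7 + (7 - 1*(-54)) = 448 + (7 + 54) = 448 + 61 = 509)
28543/U + (-33 + 99)²/(-13517 - 1*5053) = 28543/509 + (-33 + 99)²/(-13517 - 1*5053) = 28543*(1/509) + 66²/(-13517 - 5053) = 28543/509 + 4356/(-18570) = 28543/509 + 4356*(-1/18570) = 28543/509 - 726/3095 = 87971051/1575355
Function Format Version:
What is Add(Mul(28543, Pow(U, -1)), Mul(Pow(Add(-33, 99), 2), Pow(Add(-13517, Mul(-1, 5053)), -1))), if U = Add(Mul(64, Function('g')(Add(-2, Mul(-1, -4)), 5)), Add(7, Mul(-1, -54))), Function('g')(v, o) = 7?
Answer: Rational(87971051, 1575355) ≈ 55.842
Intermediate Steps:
U = 509 (U = Add(Mul(64, 7), Add(7, Mul(-1, -54))) = Add(448, Add(7, 54)) = Add(448, 61) = 509)
Add(Mul(28543, Pow(U, -1)), Mul(Pow(Add(-33, 99), 2), Pow(Add(-13517, Mul(-1, 5053)), -1))) = Add(Mul(28543, Pow(509, -1)), Mul(Pow(Add(-33, 99), 2), Pow(Add(-13517, Mul(-1, 5053)), -1))) = Add(Mul(28543, Rational(1, 509)), Mul(Pow(66, 2), Pow(Add(-13517, -5053), -1))) = Add(Rational(28543, 509), Mul(4356, Pow(-18570, -1))) = Add(Rational(28543, 509), Mul(4356, Rational(-1, 18570))) = Add(Rational(28543, 509), Rational(-726, 3095)) = Rational(87971051, 1575355)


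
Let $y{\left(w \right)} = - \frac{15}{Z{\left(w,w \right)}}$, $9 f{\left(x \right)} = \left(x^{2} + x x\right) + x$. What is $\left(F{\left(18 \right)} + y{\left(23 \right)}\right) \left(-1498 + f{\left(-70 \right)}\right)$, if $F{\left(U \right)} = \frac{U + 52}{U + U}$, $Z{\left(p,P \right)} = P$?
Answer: $- \frac{1003660}{1863} \approx -538.73$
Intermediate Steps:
$f{\left(x \right)} = \frac{x}{9} + \frac{2 x^{2}}{9}$ ($f{\left(x \right)} = \frac{\left(x^{2} + x x\right) + x}{9} = \frac{\left(x^{2} + x^{2}\right) + x}{9} = \frac{2 x^{2} + x}{9} = \frac{x + 2 x^{2}}{9} = \frac{x}{9} + \frac{2 x^{2}}{9}$)
$y{\left(w \right)} = - \frac{15}{w}$
$F{\left(U \right)} = \frac{52 + U}{2 U}$
$\left(F{\left(18 \right)} + y{\left(23 \right)}\right) \left(-1498 + f{\left(-70 \right)}\right) = \left(\frac{52 + 18}{2 \cdot 18} - \frac{15}{23}\right) \left(-1498 + \frac{1}{9} \left(-70\right) \left(1 + 2 \left(-70\right)\right)\right) = \left(\frac{1}{2} \cdot \frac{1}{18} \cdot 70 - \frac{15}{23}\right) \left(-1498 + \frac{1}{9} \left(-70\right) \left(1 - 140\right)\right) = \left(\frac{35}{18} - \frac{15}{23}\right) \left(-1498 + \frac{1}{9} \left(-70\right) \left(-139\right)\right) = \frac{535 \left(-1498 + \frac{9730}{9}\right)}{414} = \frac{535}{414} \left(- \frac{3752}{9}\right) = - \frac{1003660}{1863}$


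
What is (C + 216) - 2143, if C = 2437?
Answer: 510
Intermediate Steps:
(C + 216) - 2143 = (2437 + 216) - 2143 = 2653 - 2143 = 510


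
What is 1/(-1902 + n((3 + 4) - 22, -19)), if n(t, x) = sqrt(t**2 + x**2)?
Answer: -951/1808509 - sqrt(586)/3617018 ≈ -0.00053254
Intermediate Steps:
1/(-1902 + n((3 + 4) - 22, -19)) = 1/(-1902 + sqrt(((3 + 4) - 22)**2 + (-19)**2)) = 1/(-1902 + sqrt((7 - 22)**2 + 361)) = 1/(-1902 + sqrt((-15)**2 + 361)) = 1/(-1902 + sqrt(225 + 361)) = 1/(-1902 + sqrt(586))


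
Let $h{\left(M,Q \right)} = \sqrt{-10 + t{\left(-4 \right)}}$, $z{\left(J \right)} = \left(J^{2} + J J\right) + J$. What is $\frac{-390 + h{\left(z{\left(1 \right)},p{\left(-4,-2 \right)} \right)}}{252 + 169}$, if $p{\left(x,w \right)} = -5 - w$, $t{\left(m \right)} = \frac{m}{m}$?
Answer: $- \frac{390}{421} + \frac{3 i}{421} \approx -0.92637 + 0.0071259 i$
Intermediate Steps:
$t{\left(m \right)} = 1$
$z{\left(J \right)} = J + 2 J^{2}$ ($z{\left(J \right)} = \left(J^{2} + J^{2}\right) + J = 2 J^{2} + J = J + 2 J^{2}$)
$h{\left(M,Q \right)} = 3 i$ ($h{\left(M,Q \right)} = \sqrt{-10 + 1} = \sqrt{-9} = 3 i$)
$\frac{-390 + h{\left(z{\left(1 \right)},p{\left(-4,-2 \right)} \right)}}{252 + 169} = \frac{-390 + 3 i}{252 + 169} = \frac{-390 + 3 i}{421} = \left(-390 + 3 i\right) \frac{1}{421} = - \frac{390}{421} + \frac{3 i}{421}$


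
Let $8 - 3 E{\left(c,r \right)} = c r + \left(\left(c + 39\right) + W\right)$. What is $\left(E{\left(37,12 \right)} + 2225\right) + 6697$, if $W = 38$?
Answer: $\frac{26216}{3} \approx 8738.7$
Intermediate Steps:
$E{\left(c,r \right)} = -23 - \frac{c}{3} - \frac{c r}{3}$ ($E{\left(c,r \right)} = \frac{8}{3} - \frac{c r + \left(\left(c + 39\right) + 38\right)}{3} = \frac{8}{3} - \frac{c r + \left(\left(39 + c\right) + 38\right)}{3} = \frac{8}{3} - \frac{c r + \left(77 + c\right)}{3} = \frac{8}{3} - \frac{77 + c + c r}{3} = \frac{8}{3} - \left(\frac{77}{3} + \frac{c}{3} + \frac{c r}{3}\right) = -23 - \frac{c}{3} - \frac{c r}{3}$)
$\left(E{\left(37,12 \right)} + 2225\right) + 6697 = \left(\left(-23 - \frac{37}{3} - \frac{37}{3} \cdot 12\right) + 2225\right) + 6697 = \left(\left(-23 - \frac{37}{3} - 148\right) + 2225\right) + 6697 = \left(- \frac{550}{3} + 2225\right) + 6697 = \frac{6125}{3} + 6697 = \frac{26216}{3}$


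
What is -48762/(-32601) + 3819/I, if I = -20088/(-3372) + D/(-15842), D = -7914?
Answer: 30868908974969/52058982919 ≈ 592.96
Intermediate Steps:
I = 14371671/2225801 (I = -20088/(-3372) - 7914/(-15842) = -20088*(-1/3372) - 7914*(-1/15842) = 1674/281 + 3957/7921 = 14371671/2225801 ≈ 6.4569)
-48762/(-32601) + 3819/I = -48762/(-32601) + 3819/(14371671/2225801) = -48762*(-1/32601) + 3819*(2225801/14371671) = 16254/10867 + 2833444673/4790557 = 30868908974969/52058982919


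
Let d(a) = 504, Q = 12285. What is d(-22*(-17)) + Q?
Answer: 12789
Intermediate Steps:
d(-22*(-17)) + Q = 504 + 12285 = 12789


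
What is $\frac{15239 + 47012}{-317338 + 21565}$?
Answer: $- \frac{62251}{295773} \approx -0.21047$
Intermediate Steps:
$\frac{15239 + 47012}{-317338 + 21565} = \frac{62251}{-295773} = 62251 \left(- \frac{1}{295773}\right) = - \frac{62251}{295773}$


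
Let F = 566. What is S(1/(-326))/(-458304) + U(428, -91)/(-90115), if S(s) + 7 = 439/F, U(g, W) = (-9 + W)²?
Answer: -518736632971/4675167353472 ≈ -0.11096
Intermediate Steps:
S(s) = -3523/566 (S(s) = -7 + 439/566 = -3523/566)
S(1/(-326))/(-458304) + U(428, -91)/(-90115) = -3523/566/(-458304) + (-9 - 91)²/(-90115) = -3523/566*(-1/458304) + (-100)²*(-1/90115) = 3523/259400064 + 10000*(-1/90115) = 3523/259400064 - 2000/18023 = -518736632971/4675167353472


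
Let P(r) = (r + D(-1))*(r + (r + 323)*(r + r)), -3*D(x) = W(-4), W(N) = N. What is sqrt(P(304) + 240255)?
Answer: sqrt(1050579255)/3 ≈ 10804.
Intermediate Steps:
D(x) = 4/3 (D(x) = -1/3*(-4) = 4/3)
P(r) = (4/3 + r)*(r + 2*r*(323 + r)) (P(r) = (r + 4/3)*(r + (r + 323)*(r + r)) = (4/3 + r)*(r + (323 + r)*(2*r)) = (4/3 + r)*(r + 2*r*(323 + r)))
sqrt(P(304) + 240255) = sqrt((1/3)*304*(2588 + 6*304**2 + 1949*304) + 240255) = sqrt((1/3)*304*(2588 + 6*92416 + 592496) + 240255) = sqrt((1/3)*304*(2588 + 554496 + 592496) + 240255) = sqrt((1/3)*304*1149580 + 240255) = sqrt(349472320/3 + 240255) = sqrt(350193085/3) = sqrt(1050579255)/3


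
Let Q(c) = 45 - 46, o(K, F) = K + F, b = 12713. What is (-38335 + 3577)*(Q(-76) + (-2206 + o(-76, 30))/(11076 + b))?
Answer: 905133078/23789 ≈ 38048.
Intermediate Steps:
o(K, F) = F + K
Q(c) = -1
(-38335 + 3577)*(Q(-76) + (-2206 + o(-76, 30))/(11076 + b)) = (-38335 + 3577)*(-1 + (-2206 + (30 - 76))/(11076 + 12713)) = -34758*(-1 + (-2206 - 46)/23789) = -34758*(-1 - 2252*1/23789) = -34758*(-1 - 2252/23789) = -34758*(-26041/23789) = 905133078/23789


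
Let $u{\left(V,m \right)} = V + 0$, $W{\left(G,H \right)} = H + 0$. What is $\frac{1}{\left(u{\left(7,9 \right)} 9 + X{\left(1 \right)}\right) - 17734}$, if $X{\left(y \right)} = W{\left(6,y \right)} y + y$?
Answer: $- \frac{1}{17669} \approx -5.6596 \cdot 10^{-5}$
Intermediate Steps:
$W{\left(G,H \right)} = H$
$X{\left(y \right)} = y + y^{2}$ ($X{\left(y \right)} = y y + y = y^{2} + y = y + y^{2}$)
$u{\left(V,m \right)} = V$
$\frac{1}{\left(u{\left(7,9 \right)} 9 + X{\left(1 \right)}\right) - 17734} = \frac{1}{\left(7 \cdot 9 + 1 \left(1 + 1\right)\right) - 17734} = \frac{1}{\left(63 + 1 \cdot 2\right) - 17734} = \frac{1}{\left(63 + 2\right) - 17734} = \frac{1}{65 - 17734} = \frac{1}{-17669} = - \frac{1}{17669}$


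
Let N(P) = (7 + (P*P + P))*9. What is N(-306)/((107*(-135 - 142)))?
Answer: -840033/29639 ≈ -28.342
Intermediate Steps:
N(P) = 63 + 9*P + 9*P**2 (N(P) = (7 + (P**2 + P))*9 = (7 + (P + P**2))*9 = (7 + P + P**2)*9 = 63 + 9*P + 9*P**2)
N(-306)/((107*(-135 - 142))) = (63 + 9*(-306) + 9*(-306)**2)/((107*(-135 - 142))) = (63 - 2754 + 9*93636)/((107*(-277))) = (63 - 2754 + 842724)/(-29639) = 840033*(-1/29639) = -840033/29639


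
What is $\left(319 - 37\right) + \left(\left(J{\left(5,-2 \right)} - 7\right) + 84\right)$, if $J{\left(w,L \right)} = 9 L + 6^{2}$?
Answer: $377$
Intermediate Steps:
$J{\left(w,L \right)} = 36 + 9 L$ ($J{\left(w,L \right)} = 9 L + 36 = 36 + 9 L$)
$\left(319 - 37\right) + \left(\left(J{\left(5,-2 \right)} - 7\right) + 84\right) = \left(319 - 37\right) + \left(\left(\left(36 + 9 \left(-2\right)\right) - 7\right) + 84\right) = 282 + \left(\left(\left(36 - 18\right) - 7\right) + 84\right) = 282 + \left(\left(18 - 7\right) + 84\right) = 282 + \left(11 + 84\right) = 282 + 95 = 377$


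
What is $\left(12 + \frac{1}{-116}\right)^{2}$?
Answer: $\frac{1934881}{13456} \approx 143.79$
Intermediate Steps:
$\left(12 + \frac{1}{-116}\right)^{2} = \left(12 - \frac{1}{116}\right)^{2} = \left(\frac{1391}{116}\right)^{2} = \frac{1934881}{13456}$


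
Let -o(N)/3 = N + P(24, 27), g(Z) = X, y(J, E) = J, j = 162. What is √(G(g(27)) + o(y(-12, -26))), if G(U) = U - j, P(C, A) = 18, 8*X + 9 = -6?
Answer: I*√2910/4 ≈ 13.486*I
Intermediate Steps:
X = -15/8 (X = -9/8 + (⅛)*(-6) = -9/8 - ¾ = -15/8 ≈ -1.8750)
g(Z) = -15/8
G(U) = -162 + U (G(U) = U - 1*162 = U - 162 = -162 + U)
o(N) = -54 - 3*N (o(N) = -3*(N + 18) = -3*(18 + N) = -54 - 3*N)
√(G(g(27)) + o(y(-12, -26))) = √((-162 - 15/8) + (-54 - 3*(-12))) = √(-1311/8 + (-54 + 36)) = √(-1311/8 - 18) = √(-1455/8) = I*√2910/4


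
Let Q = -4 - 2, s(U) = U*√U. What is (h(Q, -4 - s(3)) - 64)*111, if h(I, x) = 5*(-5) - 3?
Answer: -10212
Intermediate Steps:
s(U) = U^(3/2)
Q = -6
h(I, x) = -28 (h(I, x) = -25 - 3 = -28)
(h(Q, -4 - s(3)) - 64)*111 = (-28 - 64)*111 = -92*111 = -10212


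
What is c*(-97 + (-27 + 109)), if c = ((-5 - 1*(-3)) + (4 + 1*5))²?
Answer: -735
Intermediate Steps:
c = 49 (c = ((-5 + 3) + (4 + 5))² = (-2 + 9)² = 7² = 49)
c*(-97 + (-27 + 109)) = 49*(-97 + (-27 + 109)) = 49*(-97 + 82) = 49*(-15) = -735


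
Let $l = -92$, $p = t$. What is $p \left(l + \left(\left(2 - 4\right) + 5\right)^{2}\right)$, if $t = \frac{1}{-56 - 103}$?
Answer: $\frac{83}{159} \approx 0.52201$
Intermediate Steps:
$t = - \frac{1}{159}$ ($t = \frac{1}{-159} = - \frac{1}{159} \approx -0.0062893$)
$p = - \frac{1}{159} \approx -0.0062893$
$p \left(l + \left(\left(2 - 4\right) + 5\right)^{2}\right) = - \frac{-92 + \left(\left(2 - 4\right) + 5\right)^{2}}{159} = - \frac{-92 + \left(-2 + 5\right)^{2}}{159} = - \frac{-92 + 3^{2}}{159} = - \frac{-92 + 9}{159} = \left(- \frac{1}{159}\right) \left(-83\right) = \frac{83}{159}$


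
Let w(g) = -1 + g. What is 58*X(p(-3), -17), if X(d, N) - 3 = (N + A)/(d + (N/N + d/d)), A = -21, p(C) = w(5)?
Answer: -580/3 ≈ -193.33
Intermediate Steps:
p(C) = 4 (p(C) = -1 + 5 = 4)
X(d, N) = 3 + (-21 + N)/(2 + d) (X(d, N) = 3 + (N - 21)/(d + (N/N + d/d)) = 3 + (-21 + N)/(d + (1 + 1)) = 3 + (-21 + N)/(d + 2) = 3 + (-21 + N)/(2 + d))
58*X(p(-3), -17) = 58*((-15 - 17 + 3*4)/(2 + 4)) = 58*((-15 - 17 + 12)/6) = 58*((⅙)*(-20)) = 58*(-10/3) = -580/3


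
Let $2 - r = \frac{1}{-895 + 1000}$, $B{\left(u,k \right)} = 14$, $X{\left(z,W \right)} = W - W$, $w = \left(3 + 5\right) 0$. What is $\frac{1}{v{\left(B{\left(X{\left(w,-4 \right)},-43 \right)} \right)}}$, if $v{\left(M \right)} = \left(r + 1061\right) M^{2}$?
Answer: $\frac{15}{3125192} \approx 4.7997 \cdot 10^{-6}$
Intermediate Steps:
$w = 0$ ($w = 8 \cdot 0 = 0$)
$X{\left(z,W \right)} = 0$
$r = \frac{209}{105}$ ($r = 2 - \frac{1}{-895 + 1000} = 2 - \frac{1}{105} = \frac{209}{105} \approx 1.9905$)
$v{\left(M \right)} = \frac{111614 M^{2}}{105}$ ($v{\left(M \right)} = \left(\frac{209}{105} + 1061\right) M^{2} = \frac{111614 M^{2}}{105}$)
$\frac{1}{v{\left(B{\left(X{\left(w,-4 \right)},-43 \right)} \right)}} = \frac{1}{\frac{111614}{105} \cdot 14^{2}} = \frac{1}{\frac{111614}{105} \cdot 196} = \frac{1}{\frac{3125192}{15}} = \frac{15}{3125192}$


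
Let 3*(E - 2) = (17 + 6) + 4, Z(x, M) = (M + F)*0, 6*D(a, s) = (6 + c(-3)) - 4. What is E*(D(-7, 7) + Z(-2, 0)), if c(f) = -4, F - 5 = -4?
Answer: -11/3 ≈ -3.6667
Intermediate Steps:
F = 1 (F = 5 - 4 = 1)
D(a, s) = -⅓ (D(a, s) = ((6 - 4) - 4)/6 = (2 - 4)/6 = (⅙)*(-2) = -⅓)
Z(x, M) = 0 (Z(x, M) = (M + 1)*0 = (1 + M)*0 = 0)
E = 11 (E = 2 + ((17 + 6) + 4)/3 = 2 + (23 + 4)/3 = 2 + (⅓)*27 = 2 + 9 = 11)
E*(D(-7, 7) + Z(-2, 0)) = 11*(-⅓ + 0) = 11*(-⅓) = -11/3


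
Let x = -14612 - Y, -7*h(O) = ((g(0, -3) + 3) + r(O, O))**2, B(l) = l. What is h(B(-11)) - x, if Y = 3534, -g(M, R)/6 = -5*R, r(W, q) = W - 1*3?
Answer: 116821/7 ≈ 16689.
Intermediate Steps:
r(W, q) = -3 + W (r(W, q) = W - 3 = -3 + W)
g(M, R) = 30*R (g(M, R) = -(-30)*R = 30*R)
h(O) = -(-90 + O)**2/7 (h(O) = -((30*(-3) + 3) + (-3 + O))**2/7 = -((-90 + 3) + (-3 + O))**2/7 = -(-87 + (-3 + O))**2/7 = -(-90 + O)**2/7)
x = -18146 (x = -14612 - 1*3534 = -14612 - 3534 = -18146)
h(B(-11)) - x = -(-90 - 11)**2/7 - 1*(-18146) = -1/7*(-101)**2 + 18146 = -1/7*10201 + 18146 = -10201/7 + 18146 = 116821/7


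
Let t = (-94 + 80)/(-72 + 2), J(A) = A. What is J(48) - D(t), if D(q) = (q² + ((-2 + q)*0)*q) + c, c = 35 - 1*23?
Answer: 899/25 ≈ 35.960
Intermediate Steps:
t = ⅕ (t = -14/(-70) = -14*(-1/70) = ⅕ ≈ 0.20000)
c = 12 (c = 35 - 23 = 12)
D(q) = 12 + q² (D(q) = (q² + ((-2 + q)*0)*q) + 12 = (q² + 0*q) + 12 = (q² + 0) + 12 = q² + 12 = 12 + q²)
J(48) - D(t) = 48 - (12 + (⅕)²) = 48 - (12 + 1/25) = 48 - 1*301/25 = 48 - 301/25 = 899/25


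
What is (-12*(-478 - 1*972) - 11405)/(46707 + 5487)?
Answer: 5995/52194 ≈ 0.11486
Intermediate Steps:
(-12*(-478 - 1*972) - 11405)/(46707 + 5487) = (-12*(-478 - 972) - 11405)/52194 = (-12*(-1450) - 11405)*(1/52194) = (17400 - 11405)*(1/52194) = 5995*(1/52194) = 5995/52194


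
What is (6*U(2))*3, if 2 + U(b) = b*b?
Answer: 36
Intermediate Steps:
U(b) = -2 + b² (U(b) = -2 + b*b = -2 + b²)
(6*U(2))*3 = (6*(-2 + 2²))*3 = (6*(-2 + 4))*3 = (6*2)*3 = 12*3 = 36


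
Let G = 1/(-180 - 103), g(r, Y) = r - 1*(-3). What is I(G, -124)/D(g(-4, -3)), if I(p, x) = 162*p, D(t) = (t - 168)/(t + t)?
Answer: -324/47827 ≈ -0.0067744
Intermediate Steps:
g(r, Y) = 3 + r (g(r, Y) = r + 3 = 3 + r)
D(t) = (-168 + t)/(2*t) (D(t) = (-168 + t)/((2*t)) = (-168 + t)*(1/(2*t)) = (-168 + t)/(2*t))
G = -1/283 (G = 1/(-283) = -1/283 ≈ -0.0035336)
I(G, -124)/D(g(-4, -3)) = (162*(-1/283))/(((-168 + (3 - 4))/(2*(3 - 4)))) = -162*(-2/(-168 - 1))/283 = -162/(283*((½)*(-1)*(-169))) = -162/(283*169/2) = -162/283*2/169 = -324/47827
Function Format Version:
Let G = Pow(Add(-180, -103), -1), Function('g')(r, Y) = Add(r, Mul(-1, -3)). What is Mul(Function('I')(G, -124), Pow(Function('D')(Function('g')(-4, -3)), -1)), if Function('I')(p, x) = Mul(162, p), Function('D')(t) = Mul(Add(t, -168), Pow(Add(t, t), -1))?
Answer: Rational(-324, 47827) ≈ -0.0067744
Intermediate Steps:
Function('g')(r, Y) = Add(3, r) (Function('g')(r, Y) = Add(r, 3) = Add(3, r))
Function('D')(t) = Mul(Rational(1, 2), Pow(t, -1), Add(-168, t)) (Function('D')(t) = Mul(Add(-168, t), Pow(Mul(2, t), -1)) = Mul(Add(-168, t), Mul(Rational(1, 2), Pow(t, -1))) = Mul(Rational(1, 2), Pow(t, -1), Add(-168, t)))
G = Rational(-1, 283) (G = Pow(-283, -1) = Rational(-1, 283) ≈ -0.0035336)
Mul(Function('I')(G, -124), Pow(Function('D')(Function('g')(-4, -3)), -1)) = Mul(Mul(162, Rational(-1, 283)), Pow(Mul(Rational(1, 2), Pow(Add(3, -4), -1), Add(-168, Add(3, -4))), -1)) = Mul(Rational(-162, 283), Pow(Mul(Rational(1, 2), Pow(-1, -1), Add(-168, -1)), -1)) = Mul(Rational(-162, 283), Pow(Mul(Rational(1, 2), -1, -169), -1)) = Mul(Rational(-162, 283), Pow(Rational(169, 2), -1)) = Mul(Rational(-162, 283), Rational(2, 169)) = Rational(-324, 47827)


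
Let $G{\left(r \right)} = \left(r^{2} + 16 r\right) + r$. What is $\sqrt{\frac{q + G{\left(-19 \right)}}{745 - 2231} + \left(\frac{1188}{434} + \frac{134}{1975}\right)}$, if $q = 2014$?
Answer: $\frac{\sqrt{5776819482424046}}{63686245} \approx 1.1934$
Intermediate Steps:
$G{\left(r \right)} = r^{2} + 17 r$
$\sqrt{\frac{q + G{\left(-19 \right)}}{745 - 2231} + \left(\frac{1188}{434} + \frac{134}{1975}\right)} = \sqrt{\frac{2014 - 19 \left(17 - 19\right)}{745 - 2231} + \left(\frac{1188}{434} + \frac{134}{1975}\right)} = \sqrt{\frac{2014 - -38}{-1486} + \left(1188 \cdot \frac{1}{434} + 134 \cdot \frac{1}{1975}\right)} = \sqrt{\left(2014 + 38\right) \left(- \frac{1}{1486}\right) + \left(\frac{594}{217} + \frac{134}{1975}\right)} = \sqrt{2052 \left(- \frac{1}{1486}\right) + \frac{1202228}{428575}} = \sqrt{- \frac{1026}{743} + \frac{1202228}{428575}} = \sqrt{\frac{453537454}{318431225}} = \frac{\sqrt{5776819482424046}}{63686245}$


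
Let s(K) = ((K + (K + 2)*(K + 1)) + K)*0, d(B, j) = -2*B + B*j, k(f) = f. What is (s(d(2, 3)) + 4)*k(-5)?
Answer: -20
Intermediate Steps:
s(K) = 0 (s(K) = ((K + (2 + K)*(1 + K)) + K)*0 = ((K + (1 + K)*(2 + K)) + K)*0 = (2*K + (1 + K)*(2 + K))*0 = 0)
(s(d(2, 3)) + 4)*k(-5) = (0 + 4)*(-5) = 4*(-5) = -20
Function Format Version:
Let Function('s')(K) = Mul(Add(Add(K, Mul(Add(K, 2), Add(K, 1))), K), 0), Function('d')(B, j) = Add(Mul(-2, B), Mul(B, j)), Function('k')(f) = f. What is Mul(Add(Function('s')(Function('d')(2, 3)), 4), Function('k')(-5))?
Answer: -20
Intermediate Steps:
Function('s')(K) = 0 (Function('s')(K) = Mul(Add(Add(K, Mul(Add(2, K), Add(1, K))), K), 0) = Mul(Add(Add(K, Mul(Add(1, K), Add(2, K))), K), 0) = Mul(Add(Mul(2, K), Mul(Add(1, K), Add(2, K))), 0) = 0)
Mul(Add(Function('s')(Function('d')(2, 3)), 4), Function('k')(-5)) = Mul(Add(0, 4), -5) = Mul(4, -5) = -20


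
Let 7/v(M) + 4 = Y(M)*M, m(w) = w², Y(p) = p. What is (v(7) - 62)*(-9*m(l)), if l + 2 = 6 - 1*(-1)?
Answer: 13915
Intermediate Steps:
l = 5 (l = -2 + (6 - 1*(-1)) = -2 + (6 + 1) = -2 + 7 = 5)
v(M) = 7/(-4 + M²) (v(M) = 7/(-4 + M*M) = 7/(-4 + M²))
(v(7) - 62)*(-9*m(l)) = (7/(-4 + 7²) - 62)*(-9*5²) = (7/(-4 + 49) - 62)*(-9*25) = (7/45 - 62)*(-225) = -2783/45*(-225) = 13915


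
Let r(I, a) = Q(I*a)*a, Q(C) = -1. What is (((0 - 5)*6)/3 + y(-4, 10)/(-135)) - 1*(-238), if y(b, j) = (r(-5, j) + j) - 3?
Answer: 10261/45 ≈ 228.02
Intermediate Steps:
r(I, a) = -a
y(b, j) = -3 (y(b, j) = (-j + j) - 3 = 0 - 3 = -3)
(((0 - 5)*6)/3 + y(-4, 10)/(-135)) - 1*(-238) = (((0 - 5)*6)/3 - 3/(-135)) - 1*(-238) = (-5*6*(⅓) - 3*(-1/135)) + 238 = (-30*⅓ + 1/45) + 238 = (-10 + 1/45) + 238 = -449/45 + 238 = 10261/45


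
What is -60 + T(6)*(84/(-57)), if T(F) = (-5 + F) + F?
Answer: -1336/19 ≈ -70.316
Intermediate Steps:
T(F) = -5 + 2*F
-60 + T(6)*(84/(-57)) = -60 + (-5 + 2*6)*(84/(-57)) = -60 + (-5 + 12)*(84*(-1/57)) = -60 + 7*(-28/19) = -60 - 196/19 = -1336/19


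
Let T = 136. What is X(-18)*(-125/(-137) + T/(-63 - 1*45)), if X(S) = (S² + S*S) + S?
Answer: -89810/411 ≈ -218.52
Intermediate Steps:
X(S) = S + 2*S² (X(S) = (S² + S²) + S = 2*S² + S = S + 2*S²)
X(-18)*(-125/(-137) + T/(-63 - 1*45)) = (-18*(1 + 2*(-18)))*(-125/(-137) + 136/(-63 - 1*45)) = (-18*(1 - 36))*(-125*(-1/137) + 136/(-63 - 45)) = (-18*(-35))*(125/137 + 136/(-108)) = 630*(125/137 + 136*(-1/108)) = 630*(125/137 - 34/27) = 630*(-1283/3699) = -89810/411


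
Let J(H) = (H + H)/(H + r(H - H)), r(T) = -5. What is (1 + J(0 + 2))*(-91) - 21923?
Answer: -65678/3 ≈ -21893.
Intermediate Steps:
J(H) = 2*H/(-5 + H) (J(H) = (H + H)/(H - 5) = (2*H)/(-5 + H) = 2*H/(-5 + H))
(1 + J(0 + 2))*(-91) - 21923 = (1 + 2*(0 + 2)/(-5 + (0 + 2)))*(-91) - 21923 = (1 + 2*2/(-5 + 2))*(-91) - 21923 = (1 + 2*2/(-3))*(-91) - 21923 = (1 + 2*2*(-1/3))*(-91) - 21923 = (1 - 4/3)*(-91) - 21923 = -1/3*(-91) - 21923 = 91/3 - 21923 = -65678/3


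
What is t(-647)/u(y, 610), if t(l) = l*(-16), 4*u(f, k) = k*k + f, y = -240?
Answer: 10352/92965 ≈ 0.11135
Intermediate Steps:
u(f, k) = f/4 + k**2/4 (u(f, k) = (k*k + f)/4 = (k**2 + f)/4 = (f + k**2)/4 = f/4 + k**2/4)
t(l) = -16*l
t(-647)/u(y, 610) = (-16*(-647))/((1/4)*(-240) + (1/4)*610**2) = 10352/(-60 + (1/4)*372100) = 10352/(-60 + 93025) = 10352/92965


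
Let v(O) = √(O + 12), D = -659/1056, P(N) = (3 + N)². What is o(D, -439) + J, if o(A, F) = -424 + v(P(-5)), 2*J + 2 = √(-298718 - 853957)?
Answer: -421 + 15*I*√5123/2 ≈ -421.0 + 536.81*I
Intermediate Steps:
J = -1 + 15*I*√5123/2 (J = -1 + √(-298718 - 853957)/2 = -1 + √(-1152675)/2 = -1 + (15*I*√5123)/2 = -1 + 15*I*√5123/2 ≈ -1.0 + 536.81*I)
D = -659/1056 (D = -659*1/1056 = -659/1056 ≈ -0.62405)
v(O) = √(12 + O)
o(A, F) = -420 (o(A, F) = -424 + √(12 + (3 - 5)²) = -424 + √(12 + (-2)²) = -424 + √(12 + 4) = -424 + √16 = -424 + 4 = -420)
o(D, -439) + J = -420 + (-1 + 15*I*√5123/2) = -421 + 15*I*√5123/2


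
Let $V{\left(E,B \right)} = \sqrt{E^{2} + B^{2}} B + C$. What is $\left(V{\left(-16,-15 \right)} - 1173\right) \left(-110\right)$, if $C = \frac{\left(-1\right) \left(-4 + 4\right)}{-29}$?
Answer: $129030 + 1650 \sqrt{481} \approx 1.6522 \cdot 10^{5}$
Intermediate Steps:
$C = 0$ ($C = \left(-1\right) 0 \left(- \frac{1}{29}\right) = 0 \left(- \frac{1}{29}\right) = 0$)
$V{\left(E,B \right)} = B \sqrt{B^{2} + E^{2}}$ ($V{\left(E,B \right)} = \sqrt{E^{2} + B^{2}} B + 0 = \sqrt{B^{2} + E^{2}} B + 0 = B \sqrt{B^{2} + E^{2}} + 0 = B \sqrt{B^{2} + E^{2}}$)
$\left(V{\left(-16,-15 \right)} - 1173\right) \left(-110\right) = \left(- 15 \sqrt{\left(-15\right)^{2} + \left(-16\right)^{2}} - 1173\right) \left(-110\right) = \left(- 15 \sqrt{225 + 256} - 1173\right) \left(-110\right) = \left(- 15 \sqrt{481} - 1173\right) \left(-110\right) = \left(-1173 - 15 \sqrt{481}\right) \left(-110\right) = 129030 + 1650 \sqrt{481}$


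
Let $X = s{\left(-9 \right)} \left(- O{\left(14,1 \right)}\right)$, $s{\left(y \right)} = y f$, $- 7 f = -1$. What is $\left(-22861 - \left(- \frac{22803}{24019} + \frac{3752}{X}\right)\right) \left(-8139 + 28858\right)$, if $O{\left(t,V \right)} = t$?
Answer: $- \frac{103320258766912}{216171} \approx -4.7796 \cdot 10^{8}$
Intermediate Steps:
$f = \frac{1}{7}$ ($f = \left(- \frac{1}{7}\right) \left(-1\right) = \frac{1}{7} \approx 0.14286$)
$s{\left(y \right)} = \frac{y}{7}$ ($s{\left(y \right)} = y \frac{1}{7} = \frac{y}{7}$)
$X = 18$ ($X = \frac{1}{7} \left(-9\right) \left(\left(-1\right) 14\right) = \left(- \frac{9}{7}\right) \left(-14\right) = 18$)
$\left(-22861 - \left(- \frac{22803}{24019} + \frac{3752}{X}\right)\right) \left(-8139 + 28858\right) = \left(-22861 - \left(- \frac{22803}{24019} + \frac{1876}{9}\right)\right) \left(-8139 + 28858\right) = \left(-22861 - \frac{44854417}{216171}\right) 20719 = \left(- \frac{4986739648}{216171}\right) 20719 = - \frac{103320258766912}{216171}$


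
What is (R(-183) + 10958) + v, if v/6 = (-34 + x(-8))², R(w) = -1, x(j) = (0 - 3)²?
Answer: 14707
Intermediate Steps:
x(j) = 9 (x(j) = (-3)² = 9)
v = 3750 (v = 6*(-34 + 9)² = 6*(-25)² = 6*625 = 3750)
(R(-183) + 10958) + v = (-1 + 10958) + 3750 = 10957 + 3750 = 14707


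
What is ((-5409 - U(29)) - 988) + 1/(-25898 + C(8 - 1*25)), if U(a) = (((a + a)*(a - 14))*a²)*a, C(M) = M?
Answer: -550041391706/25915 ≈ -2.1225e+7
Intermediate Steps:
U(a) = 2*a⁴*(-14 + a) (U(a) = (((2*a)*(-14 + a))*a²)*a = ((2*a*(-14 + a))*a²)*a = (2*a³*(-14 + a))*a = 2*a⁴*(-14 + a))
((-5409 - U(29)) - 988) + 1/(-25898 + C(8 - 1*25)) = ((-5409 - 2*29⁴*(-14 + 29)) - 988) + 1/(-25898 + (8 - 1*25)) = ((-5409 - 2*707281*15) - 988) + 1/(-25898 + (8 - 25)) = ((-5409 - 1*21218430) - 988) + 1/(-25898 - 17) = ((-5409 - 21218430) - 988) + 1/(-25915) = (-21223839 - 988) - 1/25915 = -21224827 - 1/25915 = -550041391706/25915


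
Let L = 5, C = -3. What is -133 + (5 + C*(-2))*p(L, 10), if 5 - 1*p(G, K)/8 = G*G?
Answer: -1893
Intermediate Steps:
p(G, K) = 40 - 8*G² (p(G, K) = 40 - 8*G*G = 40 - 8*G²)
-133 + (5 + C*(-2))*p(L, 10) = -133 + (5 - 3*(-2))*(40 - 8*5²) = -133 + (5 + 6)*(40 - 8*25) = -133 + 11*(40 - 200) = -133 + 11*(-160) = -133 - 1760 = -1893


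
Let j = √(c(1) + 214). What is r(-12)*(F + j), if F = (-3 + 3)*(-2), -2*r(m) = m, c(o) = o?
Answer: 6*√215 ≈ 87.977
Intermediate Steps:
r(m) = -m/2
F = 0 (F = 0*(-2) = 0)
j = √215 (j = √(1 + 214) = √215 ≈ 14.663)
r(-12)*(F + j) = (-½*(-12))*(0 + √215) = 6*√215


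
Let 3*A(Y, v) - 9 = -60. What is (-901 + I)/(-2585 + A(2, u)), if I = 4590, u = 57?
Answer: -3689/2602 ≈ -1.4178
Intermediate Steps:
A(Y, v) = -17 (A(Y, v) = 3 + (⅓)*(-60) = 3 - 20 = -17)
(-901 + I)/(-2585 + A(2, u)) = (-901 + 4590)/(-2585 - 17) = 3689/(-2602) = 3689*(-1/2602) = -3689/2602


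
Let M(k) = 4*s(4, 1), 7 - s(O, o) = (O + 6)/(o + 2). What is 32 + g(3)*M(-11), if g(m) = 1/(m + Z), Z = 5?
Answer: 203/6 ≈ 33.833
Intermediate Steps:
s(O, o) = 7 - (6 + O)/(2 + o) (s(O, o) = 7 - (O + 6)/(o + 2) = 7 - (6 + O)/(2 + o))
M(k) = 44/3 (M(k) = 4*((8 - 1*4 + 7*1)/(2 + 1)) = 4*((8 - 4 + 7)/3) = 4*((1/3)*11) = 4*(11/3) = 44/3)
g(m) = 1/(5 + m) (g(m) = 1/(m + 5) = 1/(5 + m))
32 + g(3)*M(-11) = 32 + (44/3)/(5 + 3) = 32 + (44/3)/8 = 32 + (1/8)*(44/3) = 32 + 11/6 = 203/6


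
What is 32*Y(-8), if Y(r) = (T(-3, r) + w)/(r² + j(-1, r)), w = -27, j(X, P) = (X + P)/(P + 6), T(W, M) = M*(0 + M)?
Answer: 2368/137 ≈ 17.285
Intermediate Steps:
T(W, M) = M² (T(W, M) = M*M = M²)
j(X, P) = (P + X)/(6 + P)
Y(r) = (-27 + r²)/(r² + (-1 + r)/(6 + r)) (Y(r) = (r² - 27)/(r² + (r - 1)/(6 + r)) = (-27 + r²)/(r² + (-1 + r)/(6 + r)))
32*Y(-8) = 32*((-27 + (-8)²)*(6 - 8)/(-1 - 8 + (-8)²*(6 - 8))) = 32*((-27 + 64)*(-2)/(-1 - 8 + 64*(-2))) = 32*(37*(-2)/(-1 - 8 - 128)) = 32*(37*(-2)/(-137)) = 32*(-1/137*37*(-2)) = 32*(74/137) = 2368/137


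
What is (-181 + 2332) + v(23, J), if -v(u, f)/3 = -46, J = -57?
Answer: 2289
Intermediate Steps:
v(u, f) = 138 (v(u, f) = -3*(-46) = 138)
(-181 + 2332) + v(23, J) = (-181 + 2332) + 138 = 2151 + 138 = 2289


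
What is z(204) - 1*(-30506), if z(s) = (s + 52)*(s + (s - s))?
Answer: 82730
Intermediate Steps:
z(s) = s*(52 + s) (z(s) = (52 + s)*(s + 0) = (52 + s)*s = s*(52 + s))
z(204) - 1*(-30506) = 204*(52 + 204) - 1*(-30506) = 204*256 + 30506 = 52224 + 30506 = 82730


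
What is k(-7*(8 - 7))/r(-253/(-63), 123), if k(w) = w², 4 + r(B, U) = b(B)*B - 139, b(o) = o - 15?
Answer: -194481/742643 ≈ -0.26188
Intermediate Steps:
b(o) = -15 + o
r(B, U) = -143 + B*(-15 + B) (r(B, U) = -4 + ((-15 + B)*B - 139) = -4 + (B*(-15 + B) - 139) = -4 + (-139 + B*(-15 + B)) = -143 + B*(-15 + B))
k(-7*(8 - 7))/r(-253/(-63), 123) = (-7*(8 - 7))²/(-143 + (-253/(-63))*(-15 - 253/(-63))) = (-7*1)²/(-143 + (-253*(-1/63))*(-15 - 253*(-1/63))) = (-7)²/(-143 + 253*(-15 + 253/63)/63) = 49/(-143 + (253/63)*(-692/63)) = 49/(-143 - 175076/3969) = 49/(-742643/3969) = 49*(-3969/742643) = -194481/742643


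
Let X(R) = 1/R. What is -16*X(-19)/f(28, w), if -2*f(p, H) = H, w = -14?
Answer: 16/133 ≈ 0.12030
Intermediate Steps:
f(p, H) = -H/2
-16*X(-19)/f(28, w) = -16/((-19)*((-½*(-14)))) = -(-16)/(19*7) = -16*(-1/133) = 16/133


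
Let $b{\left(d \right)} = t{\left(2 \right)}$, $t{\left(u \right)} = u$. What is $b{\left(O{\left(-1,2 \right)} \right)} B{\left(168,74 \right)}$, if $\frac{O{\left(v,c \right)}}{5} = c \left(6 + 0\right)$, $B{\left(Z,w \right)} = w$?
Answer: $148$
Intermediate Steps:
$O{\left(v,c \right)} = 30 c$ ($O{\left(v,c \right)} = 5 c \left(6 + 0\right) = 5 c 6 = 5 \cdot 6 c = 30 c$)
$b{\left(d \right)} = 2$
$b{\left(O{\left(-1,2 \right)} \right)} B{\left(168,74 \right)} = 2 \cdot 74 = 148$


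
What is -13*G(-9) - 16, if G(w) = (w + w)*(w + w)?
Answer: -4228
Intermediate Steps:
G(w) = 4*w**2 (G(w) = (2*w)*(2*w) = 4*w**2)
-13*G(-9) - 16 = -52*(-9)**2 - 16 = -52*81 - 16 = -13*324 - 16 = -4212 - 16 = -4228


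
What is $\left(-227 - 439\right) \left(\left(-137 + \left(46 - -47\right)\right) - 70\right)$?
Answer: $75924$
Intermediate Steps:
$\left(-227 - 439\right) \left(\left(-137 + \left(46 - -47\right)\right) - 70\right) = - 666 \left(\left(-137 + \left(46 + 47\right)\right) - 70\right) = - 666 \left(\left(-137 + 93\right) - 70\right) = - 666 \left(-44 - 70\right) = \left(-666\right) \left(-114\right) = 75924$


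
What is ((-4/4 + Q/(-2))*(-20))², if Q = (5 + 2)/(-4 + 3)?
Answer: 2500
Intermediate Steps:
Q = -7 (Q = 7/(-1) = 7*(-1) = -7)
((-4/4 + Q/(-2))*(-20))² = ((-4/4 - 7/(-2))*(-20))² = ((-4*¼ - 7*(-½))*(-20))² = ((-1 + 7/2)*(-20))² = ((5/2)*(-20))² = (-50)² = 2500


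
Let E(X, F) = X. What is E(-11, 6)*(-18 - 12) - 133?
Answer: 197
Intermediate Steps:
E(-11, 6)*(-18 - 12) - 133 = -11*(-18 - 12) - 133 = -11*(-30) - 133 = 330 - 133 = 197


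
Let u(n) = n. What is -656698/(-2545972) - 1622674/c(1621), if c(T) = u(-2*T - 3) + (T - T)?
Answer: 187882434279/375530870 ≈ 500.31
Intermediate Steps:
c(T) = -3 - 2*T (c(T) = (-2*T - 3) + (T - T) = (-3 - 2*T) + 0 = -3 - 2*T)
-656698/(-2545972) - 1622674/c(1621) = -656698/(-2545972) - 1622674/(-3 - 2*1621) = -656698*(-1/2545972) - 1622674/(-3 - 3242) = 328349/1272986 - 1622674/(-3245) = 328349/1272986 - 1622674*(-1/3245) = 328349/1272986 + 1622674/3245 = 187882434279/375530870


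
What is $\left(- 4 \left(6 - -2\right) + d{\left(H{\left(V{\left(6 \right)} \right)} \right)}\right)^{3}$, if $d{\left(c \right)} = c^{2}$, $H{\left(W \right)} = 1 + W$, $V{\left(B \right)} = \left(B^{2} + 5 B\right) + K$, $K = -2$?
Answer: $73718177057$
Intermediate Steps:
$V{\left(B \right)} = -2 + B^{2} + 5 B$ ($V{\left(B \right)} = \left(B^{2} + 5 B\right) - 2 = -2 + B^{2} + 5 B$)
$\left(- 4 \left(6 - -2\right) + d{\left(H{\left(V{\left(6 \right)} \right)} \right)}\right)^{3} = \left(- 4 \left(6 - -2\right) + \left(1 + \left(-2 + 6^{2} + 5 \cdot 6\right)\right)^{2}\right)^{3} = \left(- 4 \left(6 + 2\right) + \left(1 + \left(-2 + 36 + 30\right)\right)^{2}\right)^{3} = \left(\left(-4\right) 8 + \left(1 + 64\right)^{2}\right)^{3} = \left(-32 + 65^{2}\right)^{3} = \left(-32 + 4225\right)^{3} = 4193^{3} = 73718177057$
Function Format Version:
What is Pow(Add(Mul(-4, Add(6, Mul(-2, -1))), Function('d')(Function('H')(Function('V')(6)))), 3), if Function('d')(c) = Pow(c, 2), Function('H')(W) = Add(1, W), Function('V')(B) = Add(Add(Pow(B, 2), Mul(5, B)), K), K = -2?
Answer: 73718177057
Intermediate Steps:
Function('V')(B) = Add(-2, Pow(B, 2), Mul(5, B)) (Function('V')(B) = Add(Add(Pow(B, 2), Mul(5, B)), -2) = Add(-2, Pow(B, 2), Mul(5, B)))
Pow(Add(Mul(-4, Add(6, Mul(-2, -1))), Function('d')(Function('H')(Function('V')(6)))), 3) = Pow(Add(Mul(-4, Add(6, Mul(-2, -1))), Pow(Add(1, Add(-2, Pow(6, 2), Mul(5, 6))), 2)), 3) = Pow(Add(Mul(-4, Add(6, 2)), Pow(Add(1, Add(-2, 36, 30)), 2)), 3) = Pow(Add(Mul(-4, 8), Pow(Add(1, 64), 2)), 3) = Pow(Add(-32, Pow(65, 2)), 3) = Pow(Add(-32, 4225), 3) = Pow(4193, 3) = 73718177057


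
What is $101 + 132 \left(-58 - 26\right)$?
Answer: $-10987$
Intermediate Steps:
$101 + 132 \left(-58 - 26\right) = 101 + 132 \left(-84\right) = 101 - 11088 = -10987$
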